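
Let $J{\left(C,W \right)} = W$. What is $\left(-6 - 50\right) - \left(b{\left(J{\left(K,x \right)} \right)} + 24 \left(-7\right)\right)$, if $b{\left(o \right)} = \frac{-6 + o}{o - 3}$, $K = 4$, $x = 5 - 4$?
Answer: $\frac{219}{2} \approx 109.5$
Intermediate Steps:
$x = 1$
$b{\left(o \right)} = \frac{-6 + o}{-3 + o}$
$\left(-6 - 50\right) - \left(b{\left(J{\left(K,x \right)} \right)} + 24 \left(-7\right)\right) = \left(-6 - 50\right) - \left(\frac{-6 + 1}{-3 + 1} + 24 \left(-7\right)\right) = \left(-6 - 50\right) - \left(\frac{1}{-2} \left(-5\right) - 168\right) = -56 - \left(\left(- \frac{1}{2}\right) \left(-5\right) - 168\right) = -56 - \left(\frac{5}{2} - 168\right) = -56 - - \frac{331}{2} = -56 + \frac{331}{2} = \frac{219}{2}$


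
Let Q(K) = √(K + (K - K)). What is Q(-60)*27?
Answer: 54*I*√15 ≈ 209.14*I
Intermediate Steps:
Q(K) = √K (Q(K) = √(K + 0) = √K)
Q(-60)*27 = √(-60)*27 = (2*I*√15)*27 = 54*I*√15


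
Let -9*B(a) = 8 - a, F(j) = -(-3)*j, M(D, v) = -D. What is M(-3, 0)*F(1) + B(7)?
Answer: 80/9 ≈ 8.8889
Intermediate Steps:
F(j) = 3*j
B(a) = -8/9 + a/9 (B(a) = -(8 - a)/9 = -8/9 + a/9)
M(-3, 0)*F(1) + B(7) = (-1*(-3))*(3*1) + (-8/9 + (⅑)*7) = 3*3 + (-8/9 + 7/9) = 9 - ⅑ = 80/9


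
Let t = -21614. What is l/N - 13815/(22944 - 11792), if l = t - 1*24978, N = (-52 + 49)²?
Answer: -519718319/100368 ≈ -5178.1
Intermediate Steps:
N = 9 (N = (-3)² = 9)
l = -46592 (l = -21614 - 1*24978 = -21614 - 24978 = -46592)
l/N - 13815/(22944 - 11792) = -46592/9 - 13815/(22944 - 11792) = -46592*⅑ - 13815/11152 = -46592/9 - 13815*1/11152 = -46592/9 - 13815/11152 = -519718319/100368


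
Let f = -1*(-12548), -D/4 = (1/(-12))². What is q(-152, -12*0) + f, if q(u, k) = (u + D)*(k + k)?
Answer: 12548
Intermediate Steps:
D = -1/36 (D = -4*(1/(-12))² = -4*(-1/12)² = -4*1/144 = -1/36 ≈ -0.027778)
f = 12548
q(u, k) = 2*k*(-1/36 + u) (q(u, k) = (u - 1/36)*(k + k) = (-1/36 + u)*(2*k) = 2*k*(-1/36 + u))
q(-152, -12*0) + f = (-12*0)*(-1 + 36*(-152))/18 + 12548 = (1/18)*0*(-1 - 5472) + 12548 = (1/18)*0*(-5473) + 12548 = 0 + 12548 = 12548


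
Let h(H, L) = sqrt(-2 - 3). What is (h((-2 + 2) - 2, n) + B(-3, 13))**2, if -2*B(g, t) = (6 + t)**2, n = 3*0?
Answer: 130301/4 - 361*I*sqrt(5) ≈ 32575.0 - 807.22*I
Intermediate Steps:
n = 0
h(H, L) = I*sqrt(5) (h(H, L) = sqrt(-5) = I*sqrt(5))
B(g, t) = -(6 + t)**2/2
(h((-2 + 2) - 2, n) + B(-3, 13))**2 = (I*sqrt(5) - (6 + 13)**2/2)**2 = (I*sqrt(5) - 1/2*19**2)**2 = (I*sqrt(5) - 1/2*361)**2 = (I*sqrt(5) - 361/2)**2 = (-361/2 + I*sqrt(5))**2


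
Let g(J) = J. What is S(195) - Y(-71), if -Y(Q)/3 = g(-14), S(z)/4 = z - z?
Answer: -42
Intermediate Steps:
S(z) = 0 (S(z) = 4*(z - z) = 4*0 = 0)
Y(Q) = 42 (Y(Q) = -3*(-14) = 42)
S(195) - Y(-71) = 0 - 1*42 = 0 - 42 = -42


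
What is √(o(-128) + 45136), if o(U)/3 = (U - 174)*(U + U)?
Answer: 4*√17317 ≈ 526.38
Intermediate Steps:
o(U) = 6*U*(-174 + U) (o(U) = 3*((U - 174)*(U + U)) = 3*((-174 + U)*(2*U)) = 3*(2*U*(-174 + U)) = 6*U*(-174 + U))
√(o(-128) + 45136) = √(6*(-128)*(-174 - 128) + 45136) = √(6*(-128)*(-302) + 45136) = √(231936 + 45136) = √277072 = 4*√17317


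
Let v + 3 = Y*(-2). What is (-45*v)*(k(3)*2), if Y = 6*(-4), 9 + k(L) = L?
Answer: 24300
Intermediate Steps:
k(L) = -9 + L
Y = -24
v = 45 (v = -3 - 24*(-2) = -3 + 48 = 45)
(-45*v)*(k(3)*2) = (-45*45)*((-9 + 3)*2) = -(-12150)*2 = -2025*(-12) = 24300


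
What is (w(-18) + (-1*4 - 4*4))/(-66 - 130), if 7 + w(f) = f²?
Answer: -297/196 ≈ -1.5153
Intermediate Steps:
w(f) = -7 + f²
(w(-18) + (-1*4 - 4*4))/(-66 - 130) = ((-7 + (-18)²) + (-1*4 - 4*4))/(-66 - 130) = ((-7 + 324) + (-4 - 16))/(-196) = (317 - 20)*(-1/196) = 297*(-1/196) = -297/196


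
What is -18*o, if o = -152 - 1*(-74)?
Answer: 1404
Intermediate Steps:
o = -78 (o = -152 + 74 = -78)
-18*o = -18*(-78) = 1404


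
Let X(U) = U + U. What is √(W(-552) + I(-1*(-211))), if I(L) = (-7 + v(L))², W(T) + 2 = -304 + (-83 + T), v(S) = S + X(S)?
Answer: √390935 ≈ 625.25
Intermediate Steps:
X(U) = 2*U
v(S) = 3*S (v(S) = S + 2*S = 3*S)
W(T) = -389 + T (W(T) = -2 + (-304 + (-83 + T)) = -2 + (-387 + T) = -389 + T)
I(L) = (-7 + 3*L)²
√(W(-552) + I(-1*(-211))) = √((-389 - 552) + (-7 + 3*(-1*(-211)))²) = √(-941 + (-7 + 3*211)²) = √(-941 + (-7 + 633)²) = √(-941 + 626²) = √(-941 + 391876) = √390935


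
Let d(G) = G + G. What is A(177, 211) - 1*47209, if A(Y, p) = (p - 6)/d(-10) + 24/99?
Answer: -6232909/132 ≈ -47219.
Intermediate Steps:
d(G) = 2*G
A(Y, p) = 179/330 - p/20 (A(Y, p) = (p - 6)/((2*(-10))) + 24/99 = (-6 + p)/(-20) + 24*(1/99) = (-6 + p)*(-1/20) + 8/33 = (3/10 - p/20) + 8/33 = 179/330 - p/20)
A(177, 211) - 1*47209 = (179/330 - 1/20*211) - 1*47209 = (179/330 - 211/20) - 47209 = -1321/132 - 47209 = -6232909/132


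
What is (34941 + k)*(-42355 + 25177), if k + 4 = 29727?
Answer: -1110798192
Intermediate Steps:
k = 29723 (k = -4 + 29727 = 29723)
(34941 + k)*(-42355 + 25177) = (34941 + 29723)*(-42355 + 25177) = 64664*(-17178) = -1110798192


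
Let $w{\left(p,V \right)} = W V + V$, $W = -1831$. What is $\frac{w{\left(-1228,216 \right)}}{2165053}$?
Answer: $- \frac{395280}{2165053} \approx -0.18257$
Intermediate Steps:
$w{\left(p,V \right)} = - 1830 V$ ($w{\left(p,V \right)} = - 1831 V + V = - 1830 V$)
$\frac{w{\left(-1228,216 \right)}}{2165053} = \frac{\left(-1830\right) 216}{2165053} = \left(-395280\right) \frac{1}{2165053} = - \frac{395280}{2165053}$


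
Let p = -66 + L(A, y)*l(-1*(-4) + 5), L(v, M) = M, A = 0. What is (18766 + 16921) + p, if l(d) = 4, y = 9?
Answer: 35657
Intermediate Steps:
p = -30 (p = -66 + 9*4 = -66 + 36 = -30)
(18766 + 16921) + p = (18766 + 16921) - 30 = 35687 - 30 = 35657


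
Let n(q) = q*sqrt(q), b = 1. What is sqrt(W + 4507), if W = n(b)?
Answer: 14*sqrt(23) ≈ 67.142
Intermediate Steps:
n(q) = q**(3/2)
W = 1 (W = 1**(3/2) = 1)
sqrt(W + 4507) = sqrt(1 + 4507) = sqrt(4508) = 14*sqrt(23)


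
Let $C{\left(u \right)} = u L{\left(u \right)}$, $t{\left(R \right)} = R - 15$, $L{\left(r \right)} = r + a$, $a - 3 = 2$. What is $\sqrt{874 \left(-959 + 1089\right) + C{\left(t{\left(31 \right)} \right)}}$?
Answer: $2 \sqrt{28489} \approx 337.57$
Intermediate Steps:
$a = 5$ ($a = 3 + 2 = 5$)
$L{\left(r \right)} = 5 + r$ ($L{\left(r \right)} = r + 5 = 5 + r$)
$t{\left(R \right)} = -15 + R$
$C{\left(u \right)} = u \left(5 + u\right)$
$\sqrt{874 \left(-959 + 1089\right) + C{\left(t{\left(31 \right)} \right)}} = \sqrt{874 \left(-959 + 1089\right) + \left(-15 + 31\right) \left(5 + \left(-15 + 31\right)\right)} = \sqrt{874 \cdot 130 + 16 \left(5 + 16\right)} = \sqrt{113620 + 16 \cdot 21} = \sqrt{113620 + 336} = \sqrt{113956} = 2 \sqrt{28489}$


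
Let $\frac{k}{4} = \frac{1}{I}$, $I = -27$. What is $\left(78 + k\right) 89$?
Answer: $\frac{187078}{27} \approx 6928.8$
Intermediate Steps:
$k = - \frac{4}{27}$ ($k = \frac{4}{-27} = 4 \left(- \frac{1}{27}\right) = - \frac{4}{27} \approx -0.14815$)
$\left(78 + k\right) 89 = \left(78 - \frac{4}{27}\right) 89 = \frac{2102}{27} \cdot 89 = \frac{187078}{27}$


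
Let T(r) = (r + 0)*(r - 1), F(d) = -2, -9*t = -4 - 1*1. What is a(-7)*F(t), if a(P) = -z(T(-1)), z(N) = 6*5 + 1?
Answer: 62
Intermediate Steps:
t = 5/9 (t = -(-4 - 1*1)/9 = -(-4 - 1)/9 = -1/9*(-5) = 5/9 ≈ 0.55556)
T(r) = r*(-1 + r)
z(N) = 31 (z(N) = 30 + 1 = 31)
a(P) = -31 (a(P) = -1*31 = -31)
a(-7)*F(t) = -31*(-2) = 62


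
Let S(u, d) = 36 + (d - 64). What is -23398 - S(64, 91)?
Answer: -23461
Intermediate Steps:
S(u, d) = -28 + d (S(u, d) = 36 + (-64 + d) = -28 + d)
-23398 - S(64, 91) = -23398 - (-28 + 91) = -23398 - 1*63 = -23398 - 63 = -23461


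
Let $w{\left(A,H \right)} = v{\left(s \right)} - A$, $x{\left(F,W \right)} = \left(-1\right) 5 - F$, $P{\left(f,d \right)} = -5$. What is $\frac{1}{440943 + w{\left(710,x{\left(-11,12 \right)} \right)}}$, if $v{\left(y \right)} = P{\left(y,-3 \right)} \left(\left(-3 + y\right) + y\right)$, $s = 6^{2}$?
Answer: $\frac{1}{439888} \approx 2.2733 \cdot 10^{-6}$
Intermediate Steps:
$s = 36$
$v{\left(y \right)} = 15 - 10 y$ ($v{\left(y \right)} = - 5 \left(\left(-3 + y\right) + y\right) = - 5 \left(-3 + 2 y\right) = 15 - 10 y$)
$x{\left(F,W \right)} = -5 - F$
$w{\left(A,H \right)} = -345 - A$ ($w{\left(A,H \right)} = \left(15 - 360\right) - A = -345 - A$)
$\frac{1}{440943 + w{\left(710,x{\left(-11,12 \right)} \right)}} = \frac{1}{440943 - 1055} = \frac{1}{439888}$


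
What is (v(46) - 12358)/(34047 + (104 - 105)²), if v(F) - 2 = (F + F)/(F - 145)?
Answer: -152917/421344 ≈ -0.36293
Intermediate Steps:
v(F) = 2 + 2*F/(-145 + F) (v(F) = 2 + (F + F)/(F - 145) = 2 + (2*F)/(-145 + F) = 2 + 2*F/(-145 + F))
(v(46) - 12358)/(34047 + (104 - 105)²) = (2*(-145 + 2*46)/(-145 + 46) - 12358)/(34047 + (104 - 105)²) = (2*(-145 + 92)/(-99) - 12358)/(34047 + (-1)²) = (2*(-1/99)*(-53) - 12358)/(34047 + 1) = (106/99 - 12358)/34048 = -1223336/99*1/34048 = -152917/421344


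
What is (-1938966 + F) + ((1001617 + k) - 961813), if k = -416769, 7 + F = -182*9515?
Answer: -4047668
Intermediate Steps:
F = -1731737 (F = -7 - 182*9515 = -7 - 1731730 = -1731737)
(-1938966 + F) + ((1001617 + k) - 961813) = (-1938966 - 1731737) + ((1001617 - 416769) - 961813) = -3670703 + (584848 - 961813) = -3670703 - 376965 = -4047668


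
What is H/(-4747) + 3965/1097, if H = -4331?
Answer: 23572962/5207459 ≈ 4.5268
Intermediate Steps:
H/(-4747) + 3965/1097 = -4331/(-4747) + 3965/1097 = -4331*(-1/4747) + 3965*(1/1097) = 4331/4747 + 3965/1097 = 23572962/5207459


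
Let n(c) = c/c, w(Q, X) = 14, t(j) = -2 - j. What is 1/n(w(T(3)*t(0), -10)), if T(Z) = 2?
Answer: 1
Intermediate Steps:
n(c) = 1
1/n(w(T(3)*t(0), -10)) = 1/1 = 1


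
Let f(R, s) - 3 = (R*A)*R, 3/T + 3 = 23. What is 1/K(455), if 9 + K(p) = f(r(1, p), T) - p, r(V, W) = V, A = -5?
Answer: -1/466 ≈ -0.0021459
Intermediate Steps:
T = 3/20 (T = 3/(-3 + 23) = 3/20 ≈ 0.15000)
f(R, s) = 3 - 5*R² (f(R, s) = 3 + (R*(-5))*R = 3 + (-5*R)*R = 3 - 5*R²)
K(p) = -11 - p (K(p) = -9 + ((3 - 5*1²) - p) = -9 + ((3 - 5*1) - p) = -9 + ((3 - 5) - p) = -9 + (-2 - p) = -11 - p)
1/K(455) = 1/(-11 - 1*455) = 1/(-11 - 455) = 1/(-466) = -1/466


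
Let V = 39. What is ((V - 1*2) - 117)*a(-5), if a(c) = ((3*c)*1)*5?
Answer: 6000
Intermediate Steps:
a(c) = 15*c (a(c) = (3*c)*5 = 15*c)
((V - 1*2) - 117)*a(-5) = ((39 - 1*2) - 117)*(15*(-5)) = ((39 - 2) - 117)*(-75) = (37 - 117)*(-75) = -80*(-75) = 6000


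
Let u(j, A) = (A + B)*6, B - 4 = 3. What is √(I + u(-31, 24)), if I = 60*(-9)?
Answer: I*√354 ≈ 18.815*I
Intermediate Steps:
I = -540
B = 7 (B = 4 + 3 = 7)
u(j, A) = 42 + 6*A (u(j, A) = (A + 7)*6 = (7 + A)*6 = 42 + 6*A)
√(I + u(-31, 24)) = √(-540 + (42 + 6*24)) = √(-540 + (42 + 144)) = √(-540 + 186) = √(-354) = I*√354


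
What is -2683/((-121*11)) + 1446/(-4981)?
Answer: 11439397/6629711 ≈ 1.7255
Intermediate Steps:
-2683/((-121*11)) + 1446/(-4981) = -2683/(-1331) + 1446*(-1/4981) = -2683*(-1/1331) - 1446/4981 = 2683/1331 - 1446/4981 = 11439397/6629711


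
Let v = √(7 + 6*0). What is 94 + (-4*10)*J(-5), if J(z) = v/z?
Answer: 94 + 8*√7 ≈ 115.17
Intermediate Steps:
v = √7 (v = √(7 + 0) = √7 ≈ 2.6458)
J(z) = √7/z
94 + (-4*10)*J(-5) = 94 + (-4*10)*(√7/(-5)) = 94 - 40*√7*(-1)/5 = 94 - (-8)*√7 = 94 + 8*√7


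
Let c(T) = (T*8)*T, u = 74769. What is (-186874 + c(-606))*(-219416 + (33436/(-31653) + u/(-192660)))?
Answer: -613506454738409019893/1016377830 ≈ -6.0362e+11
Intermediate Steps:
c(T) = 8*T² (c(T) = (8*T)*T = 8*T²)
(-186874 + c(-606))*(-219416 + (33436/(-31653) + u/(-192660))) = (-186874 + 8*(-606)²)*(-219416 + (33436/(-31653) + 74769/(-192660))) = (-186874 + 8*367236)*(-219416 + (33436*(-1/31653) + 74769*(-1/192660))) = (-186874 + 2937888)*(-219416 + (-33436/31653 - 24923/64220)) = 2751014*(-219416 - 2936147639/2032755660) = 2751014*(-446022052042199/2032755660) = -613506454738409019893/1016377830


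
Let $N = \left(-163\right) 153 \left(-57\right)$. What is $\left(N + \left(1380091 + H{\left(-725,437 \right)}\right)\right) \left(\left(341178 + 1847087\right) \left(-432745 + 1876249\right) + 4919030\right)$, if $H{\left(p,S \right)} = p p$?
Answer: $10509996709069632010$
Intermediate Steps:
$H{\left(p,S \right)} = p^{2}$
$N = 1421523$ ($N = \left(-24939\right) \left(-57\right) = 1421523$)
$\left(N + \left(1380091 + H{\left(-725,437 \right)}\right)\right) \left(\left(341178 + 1847087\right) \left(-432745 + 1876249\right) + 4919030\right) = \left(1421523 + \left(1380091 + \left(-725\right)^{2}\right)\right) \left(\left(341178 + 1847087\right) \left(-432745 + 1876249\right) + 4919030\right) = \left(1421523 + \left(1380091 + 525625\right)\right) \left(2188265 \cdot 1443504 + 4919030\right) = \left(1421523 + 1905716\right) \left(3158769280560 + 4919030\right) = 3327239 \cdot 3158774199590 = 10509996709069632010$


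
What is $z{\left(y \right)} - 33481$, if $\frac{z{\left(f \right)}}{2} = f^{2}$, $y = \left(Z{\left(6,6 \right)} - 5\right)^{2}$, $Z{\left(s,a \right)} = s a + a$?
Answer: $3714841$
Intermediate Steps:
$Z{\left(s,a \right)} = a + a s$ ($Z{\left(s,a \right)} = a s + a = a + a s$)
$y = 1369$ ($y = \left(6 \left(1 + 6\right) - 5\right)^{2} = \left(6 \cdot 7 - 5\right)^{2} = \left(42 - 5\right)^{2} = 37^{2} = 1369$)
$z{\left(f \right)} = 2 f^{2}$
$z{\left(y \right)} - 33481 = 2 \cdot 1369^{2} - 33481 = 2 \cdot 1874161 - 33481 = 3748322 - 33481 = 3714841$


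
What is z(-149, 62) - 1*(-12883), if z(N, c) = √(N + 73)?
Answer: 12883 + 2*I*√19 ≈ 12883.0 + 8.7178*I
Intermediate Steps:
z(N, c) = √(73 + N)
z(-149, 62) - 1*(-12883) = √(73 - 149) - 1*(-12883) = √(-76) + 12883 = 2*I*√19 + 12883 = 12883 + 2*I*√19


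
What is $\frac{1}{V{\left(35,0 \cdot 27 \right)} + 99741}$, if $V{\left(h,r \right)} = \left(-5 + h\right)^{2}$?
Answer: $\frac{1}{100641} \approx 9.9363 \cdot 10^{-6}$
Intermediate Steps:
$\frac{1}{V{\left(35,0 \cdot 27 \right)} + 99741} = \frac{1}{\left(-5 + 35\right)^{2} + 99741} = \frac{1}{30^{2} + 99741} = \frac{1}{900 + 99741} = \frac{1}{100641}$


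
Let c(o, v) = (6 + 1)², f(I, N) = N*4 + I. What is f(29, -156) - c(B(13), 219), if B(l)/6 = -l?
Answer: -644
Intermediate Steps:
f(I, N) = I + 4*N (f(I, N) = 4*N + I = I + 4*N)
B(l) = -6*l (B(l) = 6*(-l) = -6*l)
c(o, v) = 49 (c(o, v) = 7² = 49)
f(29, -156) - c(B(13), 219) = (29 + 4*(-156)) - 1*49 = (29 - 624) - 49 = -595 - 49 = -644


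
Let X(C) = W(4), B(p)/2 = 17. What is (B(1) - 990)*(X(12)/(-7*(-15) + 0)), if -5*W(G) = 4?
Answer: 3824/525 ≈ 7.2838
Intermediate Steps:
B(p) = 34 (B(p) = 2*17 = 34)
W(G) = -⅘ (W(G) = -⅕*4 = -⅘)
X(C) = -⅘
(B(1) - 990)*(X(12)/(-7*(-15) + 0)) = (34 - 990)*(-4/(5*(-7*(-15) + 0))) = -(-3824)/(5*(105 + 0)) = -(-3824)/(5*105) = -956*(-4/525) = 3824/525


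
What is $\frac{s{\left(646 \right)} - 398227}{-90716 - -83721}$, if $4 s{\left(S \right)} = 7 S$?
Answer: $\frac{794193}{13990} \approx 56.769$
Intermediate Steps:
$s{\left(S \right)} = \frac{7 S}{4}$
$\frac{s{\left(646 \right)} - 398227}{-90716 - -83721} = \frac{\frac{7}{4} \cdot 646 - 398227}{-90716 - -83721} = \frac{\frac{2261}{2} - 398227}{-90716 + 83721} = - \frac{794193}{2 \left(-6995\right)} = \left(- \frac{794193}{2}\right) \left(- \frac{1}{6995}\right) = \frac{794193}{13990}$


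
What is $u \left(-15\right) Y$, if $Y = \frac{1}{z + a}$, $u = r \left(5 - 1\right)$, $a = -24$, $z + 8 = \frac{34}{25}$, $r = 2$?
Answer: $\frac{1500}{383} \approx 3.9165$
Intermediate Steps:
$z = - \frac{166}{25}$ ($z = -8 + \frac{34}{25} = - \frac{166}{25} \approx -6.64$)
$u = 8$ ($u = 2 \left(5 - 1\right) = 2 \cdot 4 = 8$)
$Y = - \frac{25}{766}$ ($Y = \frac{1}{- \frac{166}{25} - 24} = \frac{1}{- \frac{766}{25}} = - \frac{25}{766} \approx -0.032637$)
$u \left(-15\right) Y = 8 \left(-15\right) \left(- \frac{25}{766}\right) = \left(-120\right) \left(- \frac{25}{766}\right) = \frac{1500}{383}$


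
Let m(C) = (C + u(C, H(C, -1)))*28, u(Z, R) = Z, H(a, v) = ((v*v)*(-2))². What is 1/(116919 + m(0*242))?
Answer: 1/116919 ≈ 8.5529e-6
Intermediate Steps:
H(a, v) = 4*v⁴ (H(a, v) = (v²*(-2))² = (-2*v²)² = 4*v⁴)
m(C) = 56*C (m(C) = (C + C)*28 = (2*C)*28 = 56*C)
1/(116919 + m(0*242)) = 1/(116919 + 56*(0*242)) = 1/(116919 + 56*0) = 1/(116919 + 0) = 1/116919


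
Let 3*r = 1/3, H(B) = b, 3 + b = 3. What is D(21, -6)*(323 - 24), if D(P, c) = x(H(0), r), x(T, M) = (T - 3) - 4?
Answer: -2093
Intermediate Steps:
b = 0 (b = -3 + 3 = 0)
H(B) = 0
r = 1/9 (r = (1/3)/3 = (1/3)*(1/3) = 1/9 ≈ 0.11111)
x(T, M) = -7 + T (x(T, M) = (-3 + T) - 4 = -7 + T)
D(P, c) = -7 (D(P, c) = -7 + 0 = -7)
D(21, -6)*(323 - 24) = -7*(323 - 24) = -7*299 = -2093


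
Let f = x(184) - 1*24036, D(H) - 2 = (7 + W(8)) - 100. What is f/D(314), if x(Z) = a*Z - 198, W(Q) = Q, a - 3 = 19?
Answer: 20186/83 ≈ 243.20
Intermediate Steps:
a = 22 (a = 3 + 19 = 22)
x(Z) = -198 + 22*Z (x(Z) = 22*Z - 198 = -198 + 22*Z)
D(H) = -83 (D(H) = 2 + ((7 + 8) - 100) = 2 + (15 - 100) = 2 - 85 = -83)
f = -20186 (f = (-198 + 22*184) - 1*24036 = (-198 + 4048) - 24036 = 3850 - 24036 = -20186)
f/D(314) = -20186/(-83) = -20186*(-1/83) = 20186/83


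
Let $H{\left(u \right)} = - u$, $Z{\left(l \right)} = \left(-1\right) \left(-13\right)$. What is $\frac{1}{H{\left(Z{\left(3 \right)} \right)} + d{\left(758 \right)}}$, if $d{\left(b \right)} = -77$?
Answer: $- \frac{1}{90} \approx -0.011111$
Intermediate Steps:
$Z{\left(l \right)} = 13$
$\frac{1}{H{\left(Z{\left(3 \right)} \right)} + d{\left(758 \right)}} = \frac{1}{\left(-1\right) 13 - 77} = \frac{1}{-13 - 77} = \frac{1}{-90} = - \frac{1}{90}$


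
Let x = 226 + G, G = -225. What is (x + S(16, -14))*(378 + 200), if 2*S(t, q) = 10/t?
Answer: 6069/8 ≈ 758.63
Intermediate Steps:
S(t, q) = 5/t (S(t, q) = (10/t)/2 = 5/t)
x = 1 (x = 226 - 225 = 1)
(x + S(16, -14))*(378 + 200) = (1 + 5/16)*(378 + 200) = (1 + 5*(1/16))*578 = (1 + 5/16)*578 = (21/16)*578 = 6069/8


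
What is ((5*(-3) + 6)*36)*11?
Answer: -3564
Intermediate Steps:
((5*(-3) + 6)*36)*11 = ((-15 + 6)*36)*11 = -9*36*11 = -324*11 = -3564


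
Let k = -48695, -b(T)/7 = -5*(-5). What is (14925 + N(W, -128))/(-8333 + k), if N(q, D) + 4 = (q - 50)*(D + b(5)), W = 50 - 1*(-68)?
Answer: 5683/57028 ≈ 0.099653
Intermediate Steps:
W = 118 (W = 50 + 68 = 118)
b(T) = -175 (b(T) = -(-35)*(-5) = -7*25 = -175)
N(q, D) = -4 + (-175 + D)*(-50 + q) (N(q, D) = -4 + (q - 50)*(D - 175) = -4 + (-50 + q)*(-175 + D) = -4 + (-175 + D)*(-50 + q))
(14925 + N(W, -128))/(-8333 + k) = (14925 + (8746 - 175*118 - 50*(-128) - 128*118))/(-8333 - 48695) = (14925 + (8746 - 20650 + 6400 - 15104))/(-57028) = (14925 - 20608)*(-1/57028) = -5683*(-1/57028) = 5683/57028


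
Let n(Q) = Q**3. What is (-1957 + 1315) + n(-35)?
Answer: -43517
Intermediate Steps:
(-1957 + 1315) + n(-35) = (-1957 + 1315) + (-35)**3 = -642 - 42875 = -43517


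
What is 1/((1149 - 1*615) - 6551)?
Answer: -1/6017 ≈ -0.00016620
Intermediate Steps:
1/((1149 - 1*615) - 6551) = 1/((1149 - 615) - 6551) = 1/(534 - 6551) = 1/(-6017) = -1/6017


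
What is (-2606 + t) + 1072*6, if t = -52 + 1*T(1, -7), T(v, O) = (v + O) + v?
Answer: 3769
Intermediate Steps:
T(v, O) = O + 2*v (T(v, O) = (O + v) + v = O + 2*v)
t = -57 (t = -52 + 1*(-7 + 2*1) = -52 + 1*(-7 + 2) = -52 + 1*(-5) = -52 - 5 = -57)
(-2606 + t) + 1072*6 = (-2606 - 57) + 1072*6 = -2663 + 6432 = 3769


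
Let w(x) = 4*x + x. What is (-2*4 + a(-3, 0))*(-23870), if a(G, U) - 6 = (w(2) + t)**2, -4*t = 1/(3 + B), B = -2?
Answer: -17771215/8 ≈ -2.2214e+6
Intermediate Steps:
t = -1/4 (t = -1/(4*(3 - 2)) = -1/4/1 = -1/4*1 = -1/4 ≈ -0.25000)
w(x) = 5*x
a(G, U) = 1617/16 (a(G, U) = 6 + (5*2 - 1/4)**2 = 6 + (10 - 1/4)**2 = 6 + (39/4)**2 = 6 + 1521/16 = 1617/16)
(-2*4 + a(-3, 0))*(-23870) = (-2*4 + 1617/16)*(-23870) = (-8 + 1617/16)*(-23870) = (1489/16)*(-23870) = -17771215/8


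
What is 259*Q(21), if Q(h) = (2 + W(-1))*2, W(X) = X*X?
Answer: 1554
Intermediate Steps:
W(X) = X²
Q(h) = 6 (Q(h) = (2 + (-1)²)*2 = (2 + 1)*2 = 3*2 = 6)
259*Q(21) = 259*6 = 1554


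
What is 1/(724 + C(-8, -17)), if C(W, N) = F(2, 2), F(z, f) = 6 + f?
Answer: 1/732 ≈ 0.0013661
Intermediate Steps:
C(W, N) = 8 (C(W, N) = 6 + 2 = 8)
1/(724 + C(-8, -17)) = 1/(724 + 8) = 1/732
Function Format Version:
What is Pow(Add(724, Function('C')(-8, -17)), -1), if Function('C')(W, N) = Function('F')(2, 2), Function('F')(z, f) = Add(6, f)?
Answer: Rational(1, 732) ≈ 0.0013661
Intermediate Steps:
Function('C')(W, N) = 8 (Function('C')(W, N) = Add(6, 2) = 8)
Pow(Add(724, Function('C')(-8, -17)), -1) = Pow(Add(724, 8), -1) = Pow(732, -1) = Rational(1, 732)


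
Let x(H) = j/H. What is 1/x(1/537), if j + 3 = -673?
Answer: -1/363012 ≈ -2.7547e-6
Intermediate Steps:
j = -676 (j = -3 - 673 = -676)
x(H) = -676/H
1/x(1/537) = 1/(-676/(1/537)) = 1/(-676/1/537) = 1/(-676*537) = 1/(-363012) = -1/363012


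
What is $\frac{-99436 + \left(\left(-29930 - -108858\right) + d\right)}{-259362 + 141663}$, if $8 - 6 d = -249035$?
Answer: $- \frac{125995}{706194} \approx -0.17841$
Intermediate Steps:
$d = \frac{249043}{6}$ ($d = \frac{4}{3} - - \frac{249035}{6} = \frac{4}{3} + \frac{249035}{6} = \frac{249043}{6} \approx 41507.0$)
$\frac{-99436 + \left(\left(-29930 - -108858\right) + d\right)}{-259362 + 141663} = \frac{-99436 + \left(\left(-29930 - -108858\right) + \frac{249043}{6}\right)}{-259362 + 141663} = \frac{-99436 + \left(\left(-29930 + 108858\right) + \frac{249043}{6}\right)}{-117699} = \left(-99436 + \left(78928 + \frac{249043}{6}\right)\right) \left(- \frac{1}{117699}\right) = \left(-99436 + \frac{722611}{6}\right) \left(- \frac{1}{117699}\right) = \frac{125995}{6} \left(- \frac{1}{117699}\right) = - \frac{125995}{706194}$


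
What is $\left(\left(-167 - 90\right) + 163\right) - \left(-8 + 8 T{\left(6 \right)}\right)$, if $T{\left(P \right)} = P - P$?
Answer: $-86$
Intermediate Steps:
$T{\left(P \right)} = 0$
$\left(\left(-167 - 90\right) + 163\right) - \left(-8 + 8 T{\left(6 \right)}\right) = \left(\left(-167 - 90\right) + 163\right) + \left(8 - 0\right) = \left(-257 + 163\right) + \left(8 + 0\right) = -94 + 8 = -86$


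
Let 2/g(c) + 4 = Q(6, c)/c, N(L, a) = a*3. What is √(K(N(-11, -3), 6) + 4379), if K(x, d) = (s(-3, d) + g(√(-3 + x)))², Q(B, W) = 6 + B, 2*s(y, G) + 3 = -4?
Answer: √((17625 + 70288*I*√3)/(1 + 4*I*√3))/2 ≈ 66.282 - 0.014132*I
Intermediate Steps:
s(y, G) = -7/2 (s(y, G) = -3/2 + (½)*(-4) = -3/2 - 2 = -7/2)
N(L, a) = 3*a
g(c) = 2/(-4 + 12/c) (g(c) = 2/(-4 + (6 + 6)/c) = 2/(-4 + 12/c))
K(x, d) = (-7/2 - √(-3 + x)/(-6 + 2*√(-3 + x)))²
√(K(N(-11, -3), 6) + 4379) = √((-21 + 8*√(-3 + 3*(-3)))²/(4*(-3 + √(-3 + 3*(-3)))²) + 4379) = √((-21 + 8*√(-3 - 9))²/(4*(-3 + √(-3 - 9))²) + 4379) = √((-21 + 8*√(-12))²/(4*(-3 + √(-12))²) + 4379) = √((-21 + 8*(2*I*√3))²/(4*(-3 + 2*I*√3)²) + 4379) = √((-21 + 16*I*√3)²/(4*(-3 + 2*I*√3)²) + 4379) = √(4379 + (-21 + 16*I*√3)²/(4*(-3 + 2*I*√3)²))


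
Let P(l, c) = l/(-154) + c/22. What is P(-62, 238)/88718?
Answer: 432/3415643 ≈ 0.00012648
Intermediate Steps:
P(l, c) = -l/154 + c/22 (P(l, c) = l*(-1/154) + c*(1/22) = -l/154 + c/22)
P(-62, 238)/88718 = (-1/154*(-62) + (1/22)*238)/88718 = (31/77 + 119/11)*(1/88718) = (864/77)*(1/88718) = 432/3415643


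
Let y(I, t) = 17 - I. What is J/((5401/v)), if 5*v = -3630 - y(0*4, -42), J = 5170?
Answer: -342818/491 ≈ -698.20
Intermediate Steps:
v = -3647/5 (v = (-3630 - (17 - 0*4))/5 = (-3630 - (17 - 1*0))/5 = (-3630 - (17 + 0))/5 = (-3630 - 1*17)/5 = (-3630 - 17)/5 = (⅕)*(-3647) = -3647/5 ≈ -729.40)
J/((5401/v)) = 5170/((5401/(-3647/5))) = 5170/((5401*(-5/3647))) = 5170/(-27005/3647) = 5170*(-3647/27005) = -342818/491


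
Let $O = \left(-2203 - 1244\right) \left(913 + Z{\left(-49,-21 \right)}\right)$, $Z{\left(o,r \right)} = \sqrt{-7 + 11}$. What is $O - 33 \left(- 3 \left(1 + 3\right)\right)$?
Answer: $-3153609$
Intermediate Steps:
$Z{\left(o,r \right)} = 2$ ($Z{\left(o,r \right)} = \sqrt{4} = 2$)
$O = -3154005$ ($O = \left(-2203 - 1244\right) \left(913 + 2\right) = \left(-3447\right) 915 = -3154005$)
$O - 33 \left(- 3 \left(1 + 3\right)\right) = -3154005 - 33 \left(- 3 \left(1 + 3\right)\right) = -3154005 - 33 \left(\left(-3\right) 4\right) = -3154005 - 33 \left(-12\right) = -3154005 - -396 = -3154005 + 396 = -3153609$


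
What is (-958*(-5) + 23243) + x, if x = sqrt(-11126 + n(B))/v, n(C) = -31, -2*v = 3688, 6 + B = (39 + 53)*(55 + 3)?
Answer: 28033 - I*sqrt(11157)/1844 ≈ 28033.0 - 0.057281*I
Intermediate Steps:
B = 5330 (B = -6 + (39 + 53)*(55 + 3) = -6 + 92*58 = -6 + 5336 = 5330)
v = -1844 (v = -1/2*3688 = -1844)
x = -I*sqrt(11157)/1844 (x = sqrt(-11126 - 31)/(-1844) = sqrt(-11157)*(-1/1844) = (I*sqrt(11157))*(-1/1844) = -I*sqrt(11157)/1844 ≈ -0.057281*I)
(-958*(-5) + 23243) + x = (-958*(-5) + 23243) - I*sqrt(11157)/1844 = (4790 + 23243) - I*sqrt(11157)/1844 = 28033 - I*sqrt(11157)/1844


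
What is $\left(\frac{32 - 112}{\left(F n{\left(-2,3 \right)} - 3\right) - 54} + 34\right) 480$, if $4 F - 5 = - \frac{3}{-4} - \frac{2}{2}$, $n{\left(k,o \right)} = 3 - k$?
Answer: $\frac{13947840}{817} \approx 17072.0$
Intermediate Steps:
$F = \frac{19}{16}$ ($F = \frac{5}{4} + \frac{- \frac{3}{-4} - \frac{2}{2}}{4} = \frac{5}{4} + \frac{\left(-3\right) \left(- \frac{1}{4}\right) - 1}{4} = \frac{5}{4} + \frac{\frac{3}{4} - 1}{4} = \frac{5}{4} + \frac{1}{4} \left(- \frac{1}{4}\right) = \frac{5}{4} - \frac{1}{16} = \frac{19}{16} \approx 1.1875$)
$\left(\frac{32 - 112}{\left(F n{\left(-2,3 \right)} - 3\right) - 54} + 34\right) 480 = \left(\frac{32 - 112}{\left(\frac{19 \left(3 - -2\right)}{16} - 3\right) - 54} + 34\right) 480 = \left(- \frac{80}{\left(\frac{19 \left(3 + 2\right)}{16} - 3\right) - 54} + 34\right) 480 = \left(- \frac{80}{\left(\frac{19}{16} \cdot 5 - 3\right) - 54} + 34\right) 480 = \left(- \frac{80}{\left(\frac{95}{16} - 3\right) - 54} + 34\right) 480 = \left(- \frac{80}{\frac{47}{16} - 54} + 34\right) 480 = \left(- \frac{80}{- \frac{817}{16}} + 34\right) 480 = \left(\left(-80\right) \left(- \frac{16}{817}\right) + 34\right) 480 = \left(\frac{1280}{817} + 34\right) 480 = \frac{29058}{817} \cdot 480 = \frac{13947840}{817}$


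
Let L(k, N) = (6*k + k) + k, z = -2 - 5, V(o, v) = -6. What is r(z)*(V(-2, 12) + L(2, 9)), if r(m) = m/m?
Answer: 10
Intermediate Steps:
z = -7
L(k, N) = 8*k (L(k, N) = 7*k + k = 8*k)
r(m) = 1
r(z)*(V(-2, 12) + L(2, 9)) = 1*(-6 + 8*2) = 1*(-6 + 16) = 1*10 = 10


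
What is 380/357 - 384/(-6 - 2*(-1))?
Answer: 34652/357 ≈ 97.064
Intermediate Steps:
380/357 - 384/(-6 - 2*(-1)) = 380*(1/357) - 384/(-6 + 2) = 380/357 - 384/(-4) = 380/357 - 384*(-1/4) = 380/357 + 96 = 34652/357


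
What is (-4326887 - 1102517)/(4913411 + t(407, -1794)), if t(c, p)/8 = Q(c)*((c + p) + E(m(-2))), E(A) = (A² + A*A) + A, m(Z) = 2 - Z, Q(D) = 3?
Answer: -5429404/4880987 ≈ -1.1124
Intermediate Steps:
E(A) = A + 2*A² (E(A) = (A² + A²) + A = 2*A² + A = A + 2*A²)
t(c, p) = 864 + 24*c + 24*p (t(c, p) = 8*(3*((c + p) + (2 - 1*(-2))*(1 + 2*(2 - 1*(-2))))) = 8*(3*((c + p) + (2 + 2)*(1 + 2*(2 + 2)))) = 8*(3*((c + p) + 4*(1 + 2*4))) = 8*(3*((c + p) + 4*(1 + 8))) = 8*(3*((c + p) + 4*9)) = 8*(3*((c + p) + 36)) = 8*(3*(36 + c + p)) = 8*(108 + 3*c + 3*p) = 864 + 24*c + 24*p)
(-4326887 - 1102517)/(4913411 + t(407, -1794)) = (-4326887 - 1102517)/(4913411 + (864 + 24*407 + 24*(-1794))) = -5429404/(4913411 + (864 + 9768 - 43056)) = -5429404/(4913411 - 32424) = -5429404/4880987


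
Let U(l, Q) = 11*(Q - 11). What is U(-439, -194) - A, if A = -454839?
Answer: 452584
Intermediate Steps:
U(l, Q) = -121 + 11*Q (U(l, Q) = 11*(-11 + Q) = -121 + 11*Q)
U(-439, -194) - A = (-121 + 11*(-194)) - 1*(-454839) = (-121 - 2134) + 454839 = -2255 + 454839 = 452584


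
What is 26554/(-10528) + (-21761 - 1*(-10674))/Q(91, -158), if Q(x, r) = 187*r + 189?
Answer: -331410921/154535248 ≈ -2.1446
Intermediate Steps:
Q(x, r) = 189 + 187*r
26554/(-10528) + (-21761 - 1*(-10674))/Q(91, -158) = 26554/(-10528) + (-21761 - 1*(-10674))/(189 + 187*(-158)) = 26554*(-1/10528) + (-21761 + 10674)/(189 - 29546) = -13277/5264 - 11087/(-29357) = -13277/5264 - 11087*(-1/29357) = -13277/5264 + 11087/29357 = -331410921/154535248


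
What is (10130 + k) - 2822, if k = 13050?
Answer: 20358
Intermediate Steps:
(10130 + k) - 2822 = (10130 + 13050) - 2822 = 23180 - 2822 = 20358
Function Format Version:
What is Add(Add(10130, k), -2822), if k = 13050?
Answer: 20358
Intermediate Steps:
Add(Add(10130, k), -2822) = Add(Add(10130, 13050), -2822) = Add(23180, -2822) = 20358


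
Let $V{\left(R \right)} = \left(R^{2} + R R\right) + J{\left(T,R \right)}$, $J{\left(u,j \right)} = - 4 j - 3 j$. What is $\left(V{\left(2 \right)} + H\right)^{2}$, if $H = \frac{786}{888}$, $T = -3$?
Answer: $\frac{573049}{21904} \approx 26.162$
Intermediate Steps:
$J{\left(u,j \right)} = - 7 j$
$H = \frac{131}{148}$ ($H = 786 \cdot \frac{1}{888} = \frac{131}{148} \approx 0.88513$)
$V{\left(R \right)} = - 7 R + 2 R^{2}$ ($V{\left(R \right)} = \left(R^{2} + R R\right) - 7 R = \left(R^{2} + R^{2}\right) - 7 R = 2 R^{2} - 7 R = - 7 R + 2 R^{2}$)
$\left(V{\left(2 \right)} + H\right)^{2} = \left(2 \left(-7 + 2 \cdot 2\right) + \frac{131}{148}\right)^{2} = \left(2 \left(-7 + 4\right) + \frac{131}{148}\right)^{2} = \left(2 \left(-3\right) + \frac{131}{148}\right)^{2} = \left(-6 + \frac{131}{148}\right)^{2} = \left(- \frac{757}{148}\right)^{2} = \frac{573049}{21904}$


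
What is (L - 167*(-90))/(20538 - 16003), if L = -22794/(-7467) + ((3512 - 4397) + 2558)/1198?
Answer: 342214131/103225670 ≈ 3.3152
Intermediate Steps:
L = 101271/22762 (L = -22794*(-1/7467) + (-885 + 2558)*(1/1198) = 58/19 + 1673*(1/1198) = 58/19 + 1673/1198 = 101271/22762 ≈ 4.4491)
(L - 167*(-90))/(20538 - 16003) = (101271/22762 - 167*(-90))/(20538 - 16003) = (101271/22762 + 15030)/4535 = (342214131/22762)*(1/4535) = 342214131/103225670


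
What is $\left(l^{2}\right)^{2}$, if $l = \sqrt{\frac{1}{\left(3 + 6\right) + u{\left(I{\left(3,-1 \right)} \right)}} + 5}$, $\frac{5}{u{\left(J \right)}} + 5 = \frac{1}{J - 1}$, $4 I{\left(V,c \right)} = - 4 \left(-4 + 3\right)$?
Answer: $\frac{2116}{81} \approx 26.123$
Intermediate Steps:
$I{\left(V,c \right)} = 1$ ($I{\left(V,c \right)} = \frac{\left(-4\right) \left(-4 + 3\right)}{4} = \frac{\left(-4\right) \left(-1\right)}{4} = \frac{1}{4} \cdot 4 = 1$)
$u{\left(J \right)} = \frac{5}{-5 + \frac{1}{-1 + J}}$ ($u{\left(J \right)} = \frac{5}{-5 + \frac{1}{J - 1}} = \frac{5}{-5 + \frac{1}{-1 + J}}$)
$l = \frac{\sqrt{46}}{3}$ ($l = \sqrt{\frac{1}{\left(3 + 6\right) + \frac{5 \left(1 - 1\right)}{-6 + 5 \cdot 1}} + 5} = \sqrt{\frac{1}{9 + \frac{5 \left(1 - 1\right)}{-6 + 5}} + 5} = \sqrt{\frac{1}{9 + 5 \frac{1}{-1} \cdot 0} + 5} = \sqrt{\frac{1}{9 + 5 \left(-1\right) 0} + 5} = \sqrt{\frac{1}{9 + 0} + 5} = \sqrt{\frac{1}{9} + 5} = \sqrt{\frac{46}{9}} = \frac{\sqrt{46}}{3} \approx 2.2608$)
$\left(l^{2}\right)^{2} = \left(\left(\frac{\sqrt{46}}{3}\right)^{2}\right)^{2} = \left(\frac{46}{9}\right)^{2} = \frac{2116}{81}$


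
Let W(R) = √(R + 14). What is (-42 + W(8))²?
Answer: (42 - √22)² ≈ 1392.0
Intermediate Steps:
W(R) = √(14 + R)
(-42 + W(8))² = (-42 + √(14 + 8))² = (-42 + √22)²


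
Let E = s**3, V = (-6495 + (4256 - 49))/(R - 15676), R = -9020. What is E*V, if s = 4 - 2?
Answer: 2288/3087 ≈ 0.74117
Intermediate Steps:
s = 2
V = 286/3087 (V = (-6495 + (4256 - 49))/(-9020 - 15676) = (-6495 + 4207)/(-24696) = -2288*(-1/24696) = 286/3087 ≈ 0.092647)
E = 8 (E = 2**3 = 8)
E*V = 8*(286/3087) = 2288/3087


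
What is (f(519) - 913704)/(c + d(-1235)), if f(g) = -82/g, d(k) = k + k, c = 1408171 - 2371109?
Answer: 237106229/250523376 ≈ 0.94644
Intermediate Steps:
c = -962938
d(k) = 2*k
(f(519) - 913704)/(c + d(-1235)) = (-82/519 - 913704)/(-962938 + 2*(-1235)) = (-82*1/519 - 913704)/(-962938 - 2470) = (-82/519 - 913704)/(-965408) = -474212458/519*(-1/965408) = 237106229/250523376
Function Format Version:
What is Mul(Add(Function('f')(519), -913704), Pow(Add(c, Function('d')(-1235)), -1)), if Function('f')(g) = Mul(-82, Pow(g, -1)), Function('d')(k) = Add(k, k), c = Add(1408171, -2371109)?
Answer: Rational(237106229, 250523376) ≈ 0.94644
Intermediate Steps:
c = -962938
Function('d')(k) = Mul(2, k)
Mul(Add(Function('f')(519), -913704), Pow(Add(c, Function('d')(-1235)), -1)) = Mul(Add(Mul(-82, Pow(519, -1)), -913704), Pow(Add(-962938, Mul(2, -1235)), -1)) = Mul(Add(Mul(-82, Rational(1, 519)), -913704), Pow(Add(-962938, -2470), -1)) = Mul(Add(Rational(-82, 519), -913704), Pow(-965408, -1)) = Mul(Rational(-474212458, 519), Rational(-1, 965408)) = Rational(237106229, 250523376)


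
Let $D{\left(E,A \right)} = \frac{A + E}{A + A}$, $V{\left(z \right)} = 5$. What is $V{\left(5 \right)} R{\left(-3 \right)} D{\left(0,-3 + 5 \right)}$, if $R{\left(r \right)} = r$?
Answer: $- \frac{15}{2} \approx -7.5$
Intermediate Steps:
$D{\left(E,A \right)} = \frac{A + E}{2 A}$
$V{\left(5 \right)} R{\left(-3 \right)} D{\left(0,-3 + 5 \right)} = 5 \left(-3\right) \frac{\left(-3 + 5\right) + 0}{2 \left(-3 + 5\right)} = - 15 \frac{2 + 0}{2 \cdot 2} = - 15 \cdot \frac{1}{2} \cdot \frac{1}{2} \cdot 2 = \left(-15\right) \frac{1}{2} = - \frac{15}{2}$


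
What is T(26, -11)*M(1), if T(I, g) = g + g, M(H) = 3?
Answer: -66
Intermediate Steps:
T(I, g) = 2*g
T(26, -11)*M(1) = (2*(-11))*3 = -22*3 = -66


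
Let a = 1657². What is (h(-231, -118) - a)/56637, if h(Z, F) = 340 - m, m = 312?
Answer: -305069/6293 ≈ -48.478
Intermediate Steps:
a = 2745649
h(Z, F) = 28 (h(Z, F) = 340 - 1*312 = 340 - 312 = 28)
(h(-231, -118) - a)/56637 = (28 - 1*2745649)/56637 = (28 - 2745649)*(1/56637) = -2745621*1/56637 = -305069/6293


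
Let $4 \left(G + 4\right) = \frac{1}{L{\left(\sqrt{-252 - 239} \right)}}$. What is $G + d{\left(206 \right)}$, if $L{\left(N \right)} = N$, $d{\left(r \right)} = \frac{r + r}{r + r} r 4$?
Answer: $820 - \frac{i \sqrt{491}}{1964} \approx 820.0 - 0.011282 i$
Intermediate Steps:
$d{\left(r \right)} = 4 r$ ($d{\left(r \right)} = \frac{2 r}{2 r} r 4 = 2 r \frac{1}{2 r} r 4 = 1 r 4 = r 4 = 4 r$)
$G = -4 - \frac{i \sqrt{491}}{1964}$ ($G = -4 + \frac{1}{4 \sqrt{-252 - 239}} = -4 + \frac{1}{4 \sqrt{-491}} = -4 + \frac{1}{4 i \sqrt{491}} = -4 + \frac{\left(- \frac{1}{491}\right) i \sqrt{491}}{4} = -4 - \frac{i \sqrt{491}}{1964} \approx -4.0 - 0.011282 i$)
$G + d{\left(206 \right)} = \left(-4 - \frac{i \sqrt{491}}{1964}\right) + 4 \cdot 206 = \left(-4 - \frac{i \sqrt{491}}{1964}\right) + 824 = 820 - \frac{i \sqrt{491}}{1964}$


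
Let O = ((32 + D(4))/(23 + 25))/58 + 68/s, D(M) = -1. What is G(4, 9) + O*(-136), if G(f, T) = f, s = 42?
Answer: -530329/2436 ≈ -217.70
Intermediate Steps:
O = 31769/19488 (O = ((32 - 1)/(23 + 25))/58 + 68/42 = (31/48)*(1/58) + 68*(1/42) = (31*(1/48))*(1/58) + 34/21 = (31/48)*(1/58) + 34/21 = 31/2784 + 34/21 = 31769/19488 ≈ 1.6302)
G(4, 9) + O*(-136) = 4 + (31769/19488)*(-136) = 4 - 540073/2436 = -530329/2436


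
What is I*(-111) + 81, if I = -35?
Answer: 3966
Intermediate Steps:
I*(-111) + 81 = -35*(-111) + 81 = 3885 + 81 = 3966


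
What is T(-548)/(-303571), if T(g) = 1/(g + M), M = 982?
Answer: -1/131749814 ≈ -7.5901e-9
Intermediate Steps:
T(g) = 1/(982 + g) (T(g) = 1/(g + 982) = 1/(982 + g))
T(-548)/(-303571) = 1/((982 - 548)*(-303571)) = -1/303571/434 = (1/434)*(-1/303571) = -1/131749814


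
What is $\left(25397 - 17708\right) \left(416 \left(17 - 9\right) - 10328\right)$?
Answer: $-53823000$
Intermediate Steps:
$\left(25397 - 17708\right) \left(416 \left(17 - 9\right) - 10328\right) = 7689 \left(416 \left(17 - 9\right) - 10328\right) = 7689 \left(416 \cdot 8 - 10328\right) = 7689 \left(3328 - 10328\right) = 7689 \left(-7000\right) = -53823000$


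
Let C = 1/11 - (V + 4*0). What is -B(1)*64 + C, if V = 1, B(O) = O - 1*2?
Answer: 694/11 ≈ 63.091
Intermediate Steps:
B(O) = -2 + O (B(O) = O - 2 = -2 + O)
C = -10/11 (C = 1/11 - (1 + 4*0) = 1/11 - (1 + 0) = 1/11 - 1*1 = 1/11 - 1 = -10/11 ≈ -0.90909)
-B(1)*64 + C = -(-2 + 1)*64 - 10/11 = -1*(-1)*64 - 10/11 = 1*64 - 10/11 = 64 - 10/11 = 694/11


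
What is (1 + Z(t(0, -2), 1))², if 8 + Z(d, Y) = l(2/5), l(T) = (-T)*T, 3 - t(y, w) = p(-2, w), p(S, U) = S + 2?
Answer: 32041/625 ≈ 51.266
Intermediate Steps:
p(S, U) = 2 + S
t(y, w) = 3 (t(y, w) = 3 - (2 - 2) = 3 - 1*0 = 3 + 0 = 3)
l(T) = -T²
Z(d, Y) = -204/25 (Z(d, Y) = -8 - (2/5)² = -8 - (2*(⅕))² = -8 - (⅖)² = -8 - 1*4/25 = -8 - 4/25 = -204/25)
(1 + Z(t(0, -2), 1))² = (1 - 204/25)² = (-179/25)² = 32041/625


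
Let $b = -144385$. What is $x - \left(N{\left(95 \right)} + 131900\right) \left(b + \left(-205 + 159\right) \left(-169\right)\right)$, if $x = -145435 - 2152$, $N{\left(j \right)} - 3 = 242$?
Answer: $18052313008$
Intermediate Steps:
$N{\left(j \right)} = 245$ ($N{\left(j \right)} = 3 + 242 = 245$)
$x = -147587$
$x - \left(N{\left(95 \right)} + 131900\right) \left(b + \left(-205 + 159\right) \left(-169\right)\right) = -147587 - \left(245 + 131900\right) \left(-144385 + \left(-205 + 159\right) \left(-169\right)\right) = -147587 - 132145 \left(-144385 - -7774\right) = -147587 - 132145 \left(-144385 + 7774\right) = -147587 - 132145 \left(-136611\right) = -147587 - -18052460595 = -147587 + 18052460595 = 18052313008$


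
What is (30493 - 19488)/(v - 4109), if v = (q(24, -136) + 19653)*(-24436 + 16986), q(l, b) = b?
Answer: -11005/145405759 ≈ -7.5685e-5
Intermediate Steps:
v = -145401650 (v = (-136 + 19653)*(-24436 + 16986) = 19517*(-7450) = -145401650)
(30493 - 19488)/(v - 4109) = (30493 - 19488)/(-145401650 - 4109) = 11005/(-145405759) = 11005*(-1/145405759) = -11005/145405759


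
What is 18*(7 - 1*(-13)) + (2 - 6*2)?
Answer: 350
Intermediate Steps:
18*(7 - 1*(-13)) + (2 - 6*2) = 18*(7 + 13) + (2 - 12) = 18*20 - 10 = 360 - 10 = 350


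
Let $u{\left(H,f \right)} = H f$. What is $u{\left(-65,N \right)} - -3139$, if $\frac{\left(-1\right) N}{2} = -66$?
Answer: $-5441$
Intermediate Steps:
$N = 132$ ($N = \left(-2\right) \left(-66\right) = 132$)
$u{\left(-65,N \right)} - -3139 = \left(-65\right) 132 - -3139 = -8580 + 3139 = -5441$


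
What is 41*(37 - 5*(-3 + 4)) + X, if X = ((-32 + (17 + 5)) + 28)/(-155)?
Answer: 203342/155 ≈ 1311.9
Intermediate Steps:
X = -18/155 (X = ((-32 + 22) + 28)*(-1/155) = (-10 + 28)*(-1/155) = 18*(-1/155) = -18/155 ≈ -0.11613)
41*(37 - 5*(-3 + 4)) + X = 41*(37 - 5*(-3 + 4)) - 18/155 = 41*(37 - 5*1) - 18/155 = 41*(37 - 5) - 18/155 = 41*32 - 18/155 = 1312 - 18/155 = 203342/155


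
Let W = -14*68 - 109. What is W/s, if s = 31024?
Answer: -1061/31024 ≈ -0.034199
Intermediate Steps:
W = -1061 (W = -952 - 109 = -1061)
W/s = -1061/31024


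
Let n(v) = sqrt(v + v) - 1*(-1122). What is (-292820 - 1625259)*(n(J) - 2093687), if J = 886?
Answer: 4013704982635 - 3836158*sqrt(443) ≈ 4.0136e+12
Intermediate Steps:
n(v) = 1122 + sqrt(2)*sqrt(v) (n(v) = sqrt(2*v) + 1122 = sqrt(2)*sqrt(v) + 1122 = 1122 + sqrt(2)*sqrt(v))
(-292820 - 1625259)*(n(J) - 2093687) = (-292820 - 1625259)*((1122 + sqrt(2)*sqrt(886)) - 2093687) = -1918079*((1122 + 2*sqrt(443)) - 2093687) = -1918079*(-2092565 + 2*sqrt(443)) = 4013704982635 - 3836158*sqrt(443)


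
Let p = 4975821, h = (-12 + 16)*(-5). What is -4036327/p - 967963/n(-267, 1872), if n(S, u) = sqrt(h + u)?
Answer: -4036327/4975821 - 967963*sqrt(463)/926 ≈ -22493.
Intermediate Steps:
h = -20 (h = 4*(-5) = -20)
n(S, u) = sqrt(-20 + u)
-4036327/p - 967963/n(-267, 1872) = -4036327/4975821 - 967963/sqrt(-20 + 1872) = -4036327*1/4975821 - 967963*sqrt(463)/926 = -4036327/4975821 - 967963*sqrt(463)/926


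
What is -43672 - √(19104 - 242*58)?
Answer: -43672 - 2*√1267 ≈ -43743.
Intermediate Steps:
-43672 - √(19104 - 242*58) = -43672 - √(19104 - 14036) = -43672 - √5068 = -43672 - 2*√1267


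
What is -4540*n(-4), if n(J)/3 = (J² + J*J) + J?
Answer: -381360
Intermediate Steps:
n(J) = 3*J + 6*J² (n(J) = 3*((J² + J*J) + J) = 3*((J² + J²) + J) = 3*(2*J² + J) = 3*(J + 2*J²) = 3*J + 6*J²)
-4540*n(-4) = -13620*(-4)*(1 + 2*(-4)) = -13620*(-4)*(1 - 8) = -13620*(-4)*(-7) = -4540*84 = -381360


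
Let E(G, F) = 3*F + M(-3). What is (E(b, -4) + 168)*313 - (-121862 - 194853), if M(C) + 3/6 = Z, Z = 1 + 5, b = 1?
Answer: 734529/2 ≈ 3.6726e+5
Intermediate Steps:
Z = 6
M(C) = 11/2 (M(C) = -½ + 6 = 11/2)
E(G, F) = 11/2 + 3*F (E(G, F) = 3*F + 11/2 = 11/2 + 3*F)
(E(b, -4) + 168)*313 - (-121862 - 194853) = ((11/2 + 3*(-4)) + 168)*313 - (-121862 - 194853) = ((11/2 - 12) + 168)*313 - 1*(-316715) = (-13/2 + 168)*313 + 316715 = (323/2)*313 + 316715 = 101099/2 + 316715 = 734529/2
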